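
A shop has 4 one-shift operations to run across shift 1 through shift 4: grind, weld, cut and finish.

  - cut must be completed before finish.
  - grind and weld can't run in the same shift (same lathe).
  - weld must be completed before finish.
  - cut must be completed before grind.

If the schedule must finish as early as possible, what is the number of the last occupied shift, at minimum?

2

The precedence chain requires at least 2 distinct shifts.
2 works (last occupied shift: shift 2): for example cut -> shift 1; grind -> shift 2; finish -> shift 2; weld -> shift 1.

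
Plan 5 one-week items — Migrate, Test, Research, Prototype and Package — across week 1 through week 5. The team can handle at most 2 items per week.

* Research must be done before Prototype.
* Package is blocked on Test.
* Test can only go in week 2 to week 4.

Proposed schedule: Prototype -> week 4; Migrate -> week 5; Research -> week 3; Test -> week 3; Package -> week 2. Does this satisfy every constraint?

Package is blocked on Test — violated.
The team can handle at most 2 items per week — holds.
Test can only go in week 2 to week 4 — holds.
Research must be done before Prototype — holds.

No — it violates: Package is blocked on Test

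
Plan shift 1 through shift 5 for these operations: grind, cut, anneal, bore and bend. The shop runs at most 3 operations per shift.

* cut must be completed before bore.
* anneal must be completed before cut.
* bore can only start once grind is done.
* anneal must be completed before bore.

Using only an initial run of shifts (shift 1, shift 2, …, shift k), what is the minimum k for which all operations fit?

The precedence chain requires at least 3 distinct shifts.
With at most 3 per shift and 5 operations, at least 2 shifts are needed.
3 works (last occupied shift: shift 3): for example bore in shift 3, anneal in shift 1, bend in shift 1, cut in shift 2, grind in shift 1.

3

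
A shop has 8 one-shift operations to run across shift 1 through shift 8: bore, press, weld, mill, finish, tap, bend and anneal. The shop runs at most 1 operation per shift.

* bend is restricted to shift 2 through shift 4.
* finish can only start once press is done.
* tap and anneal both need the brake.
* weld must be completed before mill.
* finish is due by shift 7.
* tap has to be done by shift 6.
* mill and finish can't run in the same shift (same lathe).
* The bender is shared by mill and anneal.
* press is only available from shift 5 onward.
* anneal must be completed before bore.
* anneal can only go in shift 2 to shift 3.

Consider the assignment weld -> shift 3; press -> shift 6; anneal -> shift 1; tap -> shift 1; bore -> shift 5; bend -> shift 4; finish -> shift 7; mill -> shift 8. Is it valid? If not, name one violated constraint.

bend is restricted to shift 2 through shift 4 — holds.
anneal can only go in shift 2 to shift 3 — violated.
finish can only start once press is done — holds.
finish is due by shift 7 — holds.
tap and anneal both need the brake — violated.
tap has to be done by shift 6 — holds.
The shop runs at most 1 operation per shift — violated.
The bender is shared by mill and anneal — holds.
mill and finish can't run in the same shift (same lathe) — holds.
anneal must be completed before bore — holds.
weld must be completed before mill — holds.
press is only available from shift 5 onward — holds.

No. tap and anneal both need the brake is not satisfied.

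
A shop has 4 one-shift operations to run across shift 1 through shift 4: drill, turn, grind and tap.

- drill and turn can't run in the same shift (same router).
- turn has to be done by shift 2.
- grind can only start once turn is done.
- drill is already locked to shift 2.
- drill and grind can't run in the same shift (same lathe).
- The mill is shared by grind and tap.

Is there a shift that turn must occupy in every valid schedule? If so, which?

turn's window is shift 1–shift 2.
drill is fixed at shift 2, and turn can't share a shift with drill.
So turn must be shift 1.

shift 1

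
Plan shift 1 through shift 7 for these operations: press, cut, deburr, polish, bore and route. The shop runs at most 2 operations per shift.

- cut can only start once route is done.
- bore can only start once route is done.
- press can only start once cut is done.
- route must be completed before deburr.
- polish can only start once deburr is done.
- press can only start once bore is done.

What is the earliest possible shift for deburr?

shift 2

Precedence pushes deburr to at least shift 2; downstream work caps deburr at shift 6.
deburr at shift 2 is achievable: polish -> shift 3, cut -> shift 2, bore -> shift 3, deburr -> shift 2, press -> shift 4, route -> shift 1.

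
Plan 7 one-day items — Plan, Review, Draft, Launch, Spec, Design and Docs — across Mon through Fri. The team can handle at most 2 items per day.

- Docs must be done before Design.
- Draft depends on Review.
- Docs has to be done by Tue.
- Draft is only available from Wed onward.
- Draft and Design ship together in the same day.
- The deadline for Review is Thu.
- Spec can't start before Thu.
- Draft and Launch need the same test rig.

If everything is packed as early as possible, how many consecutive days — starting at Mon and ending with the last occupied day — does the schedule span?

4 days

The precedence chain requires at least 2 distinct days.
With at most 2 per day and 7 work items, at least 4 days are needed.
Spec can't be placed before Thu — that is day 4 counting from Mon — so the schedule must run through at least 4 days.
4 works (last occupied day: Thu): for example Design in Wed, Plan in Tue, Docs in Mon, Draft in Wed, Launch in Tue, Spec in Thu, Review in Mon.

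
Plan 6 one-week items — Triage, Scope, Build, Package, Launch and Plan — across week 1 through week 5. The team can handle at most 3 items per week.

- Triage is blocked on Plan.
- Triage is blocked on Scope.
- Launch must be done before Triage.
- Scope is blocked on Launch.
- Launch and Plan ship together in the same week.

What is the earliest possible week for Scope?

Precedence pushes Scope to at least week 2; downstream work caps Scope at week 4.
Scope at week 2 is achievable: Plan in week 1, Triage in week 3, Package in week 2, Build in week 1, Launch in week 1, Scope in week 2.

week 2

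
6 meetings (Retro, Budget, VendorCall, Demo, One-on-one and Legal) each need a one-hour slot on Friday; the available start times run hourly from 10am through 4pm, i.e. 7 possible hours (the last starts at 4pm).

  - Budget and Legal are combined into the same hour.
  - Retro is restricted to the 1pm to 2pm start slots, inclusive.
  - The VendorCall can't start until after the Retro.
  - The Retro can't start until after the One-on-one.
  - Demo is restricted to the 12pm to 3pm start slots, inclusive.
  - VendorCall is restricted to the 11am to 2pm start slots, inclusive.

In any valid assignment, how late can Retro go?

1pm

Retro is available from 1pm; Retro's own window allows nothing later than 2pm; downstream work caps Retro at 1pm.
Retro at 1pm is achievable: VendorCall -> 2pm, Retro -> 1pm, One-on-one -> 10am, Budget -> 10am, Legal -> 10am, Demo -> 12pm.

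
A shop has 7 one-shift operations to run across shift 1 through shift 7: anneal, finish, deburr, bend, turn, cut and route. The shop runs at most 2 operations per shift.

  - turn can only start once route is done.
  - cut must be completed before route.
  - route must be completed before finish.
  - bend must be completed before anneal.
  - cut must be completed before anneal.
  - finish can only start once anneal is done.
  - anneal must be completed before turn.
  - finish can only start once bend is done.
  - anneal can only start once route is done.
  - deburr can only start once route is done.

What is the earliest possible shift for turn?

shift 4

Precedence pushes turn to at least shift 4.
turn at shift 4 is achievable: cut -> shift 1; turn -> shift 4; route -> shift 2; deburr -> shift 3; anneal -> shift 3; finish -> shift 4; bend -> shift 1.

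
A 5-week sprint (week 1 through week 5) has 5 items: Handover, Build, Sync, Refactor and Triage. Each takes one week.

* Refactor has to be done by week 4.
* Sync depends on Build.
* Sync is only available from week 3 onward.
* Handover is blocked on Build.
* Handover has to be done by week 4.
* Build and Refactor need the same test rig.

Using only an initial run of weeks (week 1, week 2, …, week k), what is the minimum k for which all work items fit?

3

The precedence chain requires at least 2 distinct weeks.
Sync can't be placed before week 3, so the schedule must run through at least week 3.
3 works (last occupied week: week 3): for example Sync -> week 3; Handover -> week 2; Refactor -> week 2; Triage -> week 1; Build -> week 1.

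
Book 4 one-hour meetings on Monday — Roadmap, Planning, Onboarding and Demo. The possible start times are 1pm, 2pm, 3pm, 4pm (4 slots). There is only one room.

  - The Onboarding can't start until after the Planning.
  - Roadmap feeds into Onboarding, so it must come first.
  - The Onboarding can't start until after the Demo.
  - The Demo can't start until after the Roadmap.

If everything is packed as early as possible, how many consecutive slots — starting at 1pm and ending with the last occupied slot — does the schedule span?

4 slots

The precedence chain requires at least 3 distinct slots.
With at most 1 per slot and 4 meetings, at least 4 slots are needed.
4 works (last occupied slot: 4pm): for example Planning -> 3pm, Onboarding -> 4pm, Roadmap -> 1pm, Demo -> 2pm.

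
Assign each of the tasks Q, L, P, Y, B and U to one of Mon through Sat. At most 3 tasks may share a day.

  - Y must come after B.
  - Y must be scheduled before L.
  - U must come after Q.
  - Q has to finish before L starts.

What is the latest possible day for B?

Downstream work caps B at Thu.
B at Thu is achievable: B in Thu; P in Mon; Q in Mon; L in Sat; Y in Fri; U in Tue.

Thu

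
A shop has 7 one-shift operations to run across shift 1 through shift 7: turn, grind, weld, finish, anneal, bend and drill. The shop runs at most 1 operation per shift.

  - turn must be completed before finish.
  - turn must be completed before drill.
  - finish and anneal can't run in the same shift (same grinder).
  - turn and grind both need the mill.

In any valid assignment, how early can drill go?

shift 2

Precedence pushes drill to at least shift 2.
drill at shift 2 is achievable: turn in shift 1; bend in shift 7; grind in shift 4; weld in shift 5; drill in shift 2; finish in shift 3; anneal in shift 6.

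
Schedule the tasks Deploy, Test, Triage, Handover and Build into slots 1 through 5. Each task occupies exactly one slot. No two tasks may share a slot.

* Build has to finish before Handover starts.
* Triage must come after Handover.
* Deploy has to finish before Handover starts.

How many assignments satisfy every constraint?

Splitting on Deploy: it can be 1 (4), 2 (4), 3 (2). Listing each branch's schedules as (Test, Triage, Handover, Build):
Deploy=1: (2,5,4,3) (3,5,4,2) (4,5,3,2) (5,4,3,2) — 4.
Deploy=2: (1,5,4,3) (3,5,4,1) (4,5,3,1) (5,4,3,1) — 4.
Deploy=3: (1,5,4,2) (2,5,4,1) — 2.
Summing: 4 + 4 + 2 = 10.

10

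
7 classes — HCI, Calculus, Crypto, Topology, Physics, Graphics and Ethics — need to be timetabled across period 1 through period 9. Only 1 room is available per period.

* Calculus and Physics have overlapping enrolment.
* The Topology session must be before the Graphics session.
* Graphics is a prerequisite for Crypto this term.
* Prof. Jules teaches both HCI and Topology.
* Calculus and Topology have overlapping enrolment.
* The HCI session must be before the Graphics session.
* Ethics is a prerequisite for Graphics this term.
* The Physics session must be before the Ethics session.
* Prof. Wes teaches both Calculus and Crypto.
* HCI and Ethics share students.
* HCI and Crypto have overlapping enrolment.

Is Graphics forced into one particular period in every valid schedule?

Graphics can be period 5 (e.g. Calculus -> period 7; Crypto -> period 6; HCI -> period 3; Graphics -> period 5; Physics -> period 1; Topology -> period 4; Ethics -> period 2) or period 6 (e.g. Ethics -> period 2; Calculus -> period 5; Physics -> period 1; Graphics -> period 6; HCI -> period 3; Crypto -> period 7; Topology -> period 4).

No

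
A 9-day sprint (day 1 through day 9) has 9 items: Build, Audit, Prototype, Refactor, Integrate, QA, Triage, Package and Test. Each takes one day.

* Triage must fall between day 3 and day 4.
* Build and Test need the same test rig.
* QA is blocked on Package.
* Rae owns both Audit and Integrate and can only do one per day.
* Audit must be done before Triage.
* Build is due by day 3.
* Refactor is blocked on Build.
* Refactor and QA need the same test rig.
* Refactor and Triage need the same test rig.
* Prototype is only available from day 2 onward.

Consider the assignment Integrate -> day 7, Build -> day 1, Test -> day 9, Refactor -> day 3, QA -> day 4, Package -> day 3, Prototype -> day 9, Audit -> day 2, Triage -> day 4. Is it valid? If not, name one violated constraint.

Refactor and Triage need the same test rig — holds.
Triage must fall between day 3 and day 4 — holds.
QA is blocked on Package — holds.
Rae owns both Audit and Integrate and can only do one per day — holds.
Refactor is blocked on Build — holds.
Audit must be done before Triage — holds.
Refactor and QA need the same test rig — holds.
Prototype is only available from day 2 onward — holds.
Build is due by day 3 — holds.
Build and Test need the same test rig — holds.

Yes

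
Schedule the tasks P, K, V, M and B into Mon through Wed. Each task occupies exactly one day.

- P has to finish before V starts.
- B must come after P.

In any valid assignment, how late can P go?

Downstream work caps P at Tue.
P at Tue is achievable: P in Tue; M in Mon; B in Wed; V in Wed; K in Mon.

Tue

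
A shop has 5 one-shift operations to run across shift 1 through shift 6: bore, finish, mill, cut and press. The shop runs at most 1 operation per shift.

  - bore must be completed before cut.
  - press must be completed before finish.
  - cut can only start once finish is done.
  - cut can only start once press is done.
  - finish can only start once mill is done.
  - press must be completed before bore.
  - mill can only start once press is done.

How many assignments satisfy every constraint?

18

Splitting on bore: it can be shift 2 (4), shift 3 (5), shift 4 (5), shift 5 (4). Listing each branch's schedules as (finish, mill, cut, press) by shift number:
bore=shift 2: (4,3,5,1) (4,3,6,1) (5,3,6,1) (5,4,6,1) — 4.
bore=shift 3: (4,2,5,1) (4,2,6,1) (5,2,6,1) (5,4,6,1) (5,4,6,2) — 5.
bore=shift 4: (3,2,5,1) (3,2,6,1) (5,2,6,1) (5,3,6,1) (5,3,6,2) — 5.
bore=shift 5: (3,2,6,1) (4,2,6,1) (4,3,6,1) (4,3,6,2) — 4.
Summing: 4 + 5 + 5 + 4 = 18.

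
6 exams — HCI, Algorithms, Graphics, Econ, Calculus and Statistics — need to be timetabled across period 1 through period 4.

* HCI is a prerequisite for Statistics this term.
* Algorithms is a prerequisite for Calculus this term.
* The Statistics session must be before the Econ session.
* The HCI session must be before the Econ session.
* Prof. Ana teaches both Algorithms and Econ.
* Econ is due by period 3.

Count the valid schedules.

Splitting on Algorithms: it can be period 1 (12), period 2 (8). Listing each branch's schedules as (HCI, Graphics, Econ, Calculus, Statistics) by period number:
Algorithms=period 1: (1,1,3,2,2) (1,1,3,3,2) (1,1,3,4,2) (1,2,3,2,2) (1,2,3,3,2) (1,2,3,4,2) (1,3,3,2,2) (1,3,3,3,2) (1,3,3,4,2) (1,4,3,2,2) (1,4,3,3,2) (1,4,3,4,2) — 12.
Algorithms=period 2: (1,1,3,3,2) (1,1,3,4,2) (1,2,3,3,2) (1,2,3,4,2) (1,3,3,3,2) (1,3,3,4,2) (1,4,3,3,2) (1,4,3,4,2) — 8.
Summing: 12 + 8 = 20.

20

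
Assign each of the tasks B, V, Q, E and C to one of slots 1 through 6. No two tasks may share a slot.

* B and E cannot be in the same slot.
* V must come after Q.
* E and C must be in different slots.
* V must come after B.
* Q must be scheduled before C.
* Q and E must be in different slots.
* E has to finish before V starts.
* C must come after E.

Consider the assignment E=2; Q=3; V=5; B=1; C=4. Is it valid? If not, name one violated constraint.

Yes, all constraints hold

V must come after Q — holds.
B and E cannot be in the same slot — holds.
C must come after E — holds.
E and C must be in different slots — holds.
E has to finish before V starts — holds.
Q must be scheduled before C — holds.
Q and E must be in different slots — holds.
No two tasks may share a slot — holds.
V must come after B — holds.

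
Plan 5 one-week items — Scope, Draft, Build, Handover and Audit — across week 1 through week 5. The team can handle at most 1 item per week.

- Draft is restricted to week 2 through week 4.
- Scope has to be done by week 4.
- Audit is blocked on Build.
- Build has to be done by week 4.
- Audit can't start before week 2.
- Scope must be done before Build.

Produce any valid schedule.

Scope in week 1; Handover in week 5; Audit in week 4; Build in week 3; Draft in week 2

Checking: Scope(week 1) before Build(week 3); Build(week 3) before Audit(week 4); Scope=week 1 in [week 1,week 4]; Audit=week 4 in [week 2,week 5]; Build=week 3 in [week 1,week 4]; Draft=week 2 in [week 2,week 4]; max 1 per week (cap 1).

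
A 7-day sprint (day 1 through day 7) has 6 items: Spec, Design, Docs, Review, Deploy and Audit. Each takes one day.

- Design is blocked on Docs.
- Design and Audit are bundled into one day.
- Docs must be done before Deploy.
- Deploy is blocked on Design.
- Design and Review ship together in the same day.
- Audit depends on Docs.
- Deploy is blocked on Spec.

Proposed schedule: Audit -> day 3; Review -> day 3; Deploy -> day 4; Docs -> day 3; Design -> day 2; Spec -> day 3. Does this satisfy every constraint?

Design and Review ship together in the same day — violated.
Audit depends on Docs — violated.
Deploy is blocked on Design — holds.
Docs must be done before Deploy — holds.
Design is blocked on Docs — violated.
Design and Audit are bundled into one day — violated.
Deploy is blocked on Spec — holds.

No — it violates: Design is blocked on Docs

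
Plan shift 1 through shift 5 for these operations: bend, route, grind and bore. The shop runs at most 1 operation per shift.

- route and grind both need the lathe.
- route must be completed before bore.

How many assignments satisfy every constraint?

Splitting on bend: it can be shift 1 (12), shift 2 (12), shift 3 (12), shift 4 (12), shift 5 (12). Listing each branch's schedules as (route, grind, bore) by shift number:
bend=shift 1: (2,3,4) (2,3,5) (2,4,3) (2,4,5) (2,5,3) (2,5,4) (3,2,4) (3,2,5) (3,4,5) (3,5,4) (4,2,5) (4,3,5) — 12.
bend=shift 2: (1,3,4) (1,3,5) (1,4,3) (1,4,5) (1,5,3) (1,5,4) (3,1,4) (3,1,5) (3,4,5) (3,5,4) (4,1,5) (4,3,5) — 12.
bend=shift 3: (1,2,4) (1,2,5) (1,4,2) (1,4,5) (1,5,2) (1,5,4) (2,1,4) (2,1,5) (2,4,5) (2,5,4) (4,1,5) (4,2,5) — 12.
bend=shift 4: (1,2,3) (1,2,5) (1,3,2) (1,3,5) (1,5,2) (1,5,3) (2,1,3) (2,1,5) (2,3,5) (2,5,3) (3,1,5) (3,2,5) — 12.
bend=shift 5: (1,2,3) (1,2,4) (1,3,2) (1,3,4) (1,4,2) (1,4,3) (2,1,3) (2,1,4) (2,3,4) (2,4,3) (3,1,4) (3,2,4) — 12.
Summing: 12 + 12 + 12 + 12 + 12 = 60.

60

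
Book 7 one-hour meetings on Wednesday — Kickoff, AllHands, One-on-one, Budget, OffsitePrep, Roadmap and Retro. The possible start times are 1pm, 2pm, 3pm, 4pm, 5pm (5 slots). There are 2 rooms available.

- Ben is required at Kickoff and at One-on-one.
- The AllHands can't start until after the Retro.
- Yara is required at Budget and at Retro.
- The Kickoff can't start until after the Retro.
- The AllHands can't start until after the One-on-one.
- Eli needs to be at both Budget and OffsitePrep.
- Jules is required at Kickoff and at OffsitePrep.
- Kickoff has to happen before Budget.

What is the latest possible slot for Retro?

3pm

Downstream work caps Retro at 3pm.
Retro at 3pm is achievable: Kickoff -> 4pm; Retro -> 3pm; AllHands -> 4pm; Budget -> 5pm; Roadmap -> 2pm; One-on-one -> 1pm; OffsitePrep -> 1pm.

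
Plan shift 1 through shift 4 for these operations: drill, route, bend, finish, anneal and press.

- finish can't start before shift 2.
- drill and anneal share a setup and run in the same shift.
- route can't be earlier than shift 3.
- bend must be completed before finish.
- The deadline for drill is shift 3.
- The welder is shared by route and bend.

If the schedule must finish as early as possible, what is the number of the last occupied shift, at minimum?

shift 3

The precedence chain requires at least 2 distinct shifts.
route can't be placed before shift 3, so the schedule must run through at least shift 3.
3 works (last occupied shift: shift 3): for example route in shift 3; drill in shift 1; anneal in shift 1; bend in shift 1; press in shift 1; finish in shift 2.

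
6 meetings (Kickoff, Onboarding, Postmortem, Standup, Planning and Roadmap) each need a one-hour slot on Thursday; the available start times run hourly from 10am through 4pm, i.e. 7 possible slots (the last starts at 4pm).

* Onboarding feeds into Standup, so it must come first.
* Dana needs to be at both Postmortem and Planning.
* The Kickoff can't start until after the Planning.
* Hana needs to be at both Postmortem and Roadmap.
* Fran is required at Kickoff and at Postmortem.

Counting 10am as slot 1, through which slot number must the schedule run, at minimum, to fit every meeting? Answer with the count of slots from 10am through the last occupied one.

3 slots

The precedence chain requires at least 2 distinct slots.
Could 2 slots be enough, i.e. nothing placed later than 11am? No: Kickoff must come after Planning (at 10am or later) → {11am}; Planning must come before Kickoff (at 11am or earlier) → {10am}; Postmortem can't share with Kickoff (11am) → {10am}; Planning can't share with Postmortem (10am) → nothing is left.
So 2 slots is not enough.
3 works (last occupied slot: 12pm): for example Onboarding in 10am, Planning in 10am, Standup in 11am, Kickoff in 11am, Roadmap in 10am, Postmortem in 12pm.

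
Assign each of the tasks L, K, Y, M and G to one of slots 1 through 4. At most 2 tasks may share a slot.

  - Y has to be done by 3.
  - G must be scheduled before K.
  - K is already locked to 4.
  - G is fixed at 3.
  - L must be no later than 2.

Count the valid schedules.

Splitting on L: it can be 1 (10), 2 (10). Listing each branch's schedules as (K, Y, M, G):
L=1: (4,1,2,3) (4,1,3,3) (4,1,4,3) (4,2,1,3) (4,2,2,3) (4,2,3,3) (4,2,4,3) (4,3,1,3) (4,3,2,3) (4,3,4,3) — 10.
L=2: (4,1,1,3) (4,1,2,3) (4,1,3,3) (4,1,4,3) (4,2,1,3) (4,2,3,3) (4,2,4,3) (4,3,1,3) (4,3,2,3) (4,3,4,3) — 10.
Summing: 10 + 10 = 20.

20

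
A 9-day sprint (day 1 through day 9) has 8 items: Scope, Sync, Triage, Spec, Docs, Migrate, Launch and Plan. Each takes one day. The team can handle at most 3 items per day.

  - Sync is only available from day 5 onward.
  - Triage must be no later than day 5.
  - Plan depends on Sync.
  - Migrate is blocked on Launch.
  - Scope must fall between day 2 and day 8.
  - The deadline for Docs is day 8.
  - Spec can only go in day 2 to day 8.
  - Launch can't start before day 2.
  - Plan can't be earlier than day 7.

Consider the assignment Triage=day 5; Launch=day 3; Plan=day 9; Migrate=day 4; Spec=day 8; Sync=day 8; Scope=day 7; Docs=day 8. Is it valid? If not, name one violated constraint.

Sync is only available from day 5 onward — holds.
Launch can't start before day 2 — holds.
The deadline for Docs is day 8 — holds.
Plan can't be earlier than day 7 — holds.
Migrate is blocked on Launch — holds.
Scope must fall between day 2 and day 8 — holds.
Plan depends on Sync — holds.
Spec can only go in day 2 to day 8 — holds.
Triage must be no later than day 5 — holds.
The team can handle at most 3 items per day — holds.

Yes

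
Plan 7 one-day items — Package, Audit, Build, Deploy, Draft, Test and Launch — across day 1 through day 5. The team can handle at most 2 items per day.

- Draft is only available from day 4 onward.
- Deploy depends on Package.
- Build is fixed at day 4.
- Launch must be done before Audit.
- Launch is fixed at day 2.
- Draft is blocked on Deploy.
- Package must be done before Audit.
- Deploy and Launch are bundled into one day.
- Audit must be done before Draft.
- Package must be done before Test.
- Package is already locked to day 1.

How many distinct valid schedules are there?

Splitting on Audit: it can be day 3 (5), day 4 (2). Listing each branch's schedules as (Package, Build, Deploy, Draft, Test, Launch) by day number:
Audit=day 3: (1,4,2,4,3,2) (1,4,2,4,5,2) (1,4,2,5,3,2) (1,4,2,5,4,2) (1,4,2,5,5,2) — 5.
Audit=day 4: (1,4,2,5,3,2) (1,4,2,5,5,2) — 2.
Summing: 5 + 2 = 7.

7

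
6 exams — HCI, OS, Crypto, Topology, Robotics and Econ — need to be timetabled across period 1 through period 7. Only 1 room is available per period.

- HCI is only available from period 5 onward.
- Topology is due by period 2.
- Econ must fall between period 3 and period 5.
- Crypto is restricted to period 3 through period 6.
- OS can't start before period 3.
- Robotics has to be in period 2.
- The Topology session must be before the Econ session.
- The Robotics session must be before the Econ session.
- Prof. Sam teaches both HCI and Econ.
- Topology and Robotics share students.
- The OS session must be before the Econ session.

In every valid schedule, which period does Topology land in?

Topology's window is period 1–period 2.
Robotics is fixed at period 2, and Topology can't share a period with Robotics.
So Topology must be period 1.

period 1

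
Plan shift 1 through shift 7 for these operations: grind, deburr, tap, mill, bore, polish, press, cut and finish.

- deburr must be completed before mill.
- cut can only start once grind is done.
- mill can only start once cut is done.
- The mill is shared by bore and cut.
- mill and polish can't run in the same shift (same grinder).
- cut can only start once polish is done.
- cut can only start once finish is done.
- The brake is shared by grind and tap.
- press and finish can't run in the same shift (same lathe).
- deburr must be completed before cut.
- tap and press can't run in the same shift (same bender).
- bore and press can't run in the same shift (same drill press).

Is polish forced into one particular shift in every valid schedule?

No

polish can be shift 1 (e.g. tap in shift 2, cut in shift 2, grind in shift 1, finish in shift 1, mill in shift 3, deburr in shift 1, polish in shift 1, press in shift 3, bore in shift 1) or shift 2 (e.g. grind in shift 1, cut in shift 3, bore in shift 1, tap in shift 2, press in shift 3, finish in shift 1, mill in shift 4, polish in shift 2, deburr in shift 1).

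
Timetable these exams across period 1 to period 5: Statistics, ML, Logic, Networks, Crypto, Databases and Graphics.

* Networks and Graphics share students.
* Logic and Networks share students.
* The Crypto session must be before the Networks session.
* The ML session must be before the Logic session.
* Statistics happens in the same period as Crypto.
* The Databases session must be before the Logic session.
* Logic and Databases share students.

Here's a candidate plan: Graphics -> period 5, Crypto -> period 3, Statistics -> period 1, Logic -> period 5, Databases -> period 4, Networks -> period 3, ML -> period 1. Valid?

Statistics happens in the same period as Crypto — violated.
The ML session must be before the Logic session — holds.
Networks and Graphics share students — holds.
The Crypto session must be before the Networks session — violated.
The Databases session must be before the Logic session — holds.
Logic and Databases share students — holds.
Logic and Networks share students — holds.

No. Statistics happens in the same period as Crypto is not satisfied.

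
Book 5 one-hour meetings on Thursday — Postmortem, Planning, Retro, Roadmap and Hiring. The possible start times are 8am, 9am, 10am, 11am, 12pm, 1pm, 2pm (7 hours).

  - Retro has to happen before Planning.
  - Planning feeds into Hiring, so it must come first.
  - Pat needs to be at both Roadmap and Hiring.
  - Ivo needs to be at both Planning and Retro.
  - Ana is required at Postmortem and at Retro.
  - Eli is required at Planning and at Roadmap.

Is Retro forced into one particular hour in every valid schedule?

No

Retro can be 8am (e.g. Retro -> 8am; Roadmap -> 8am; Postmortem -> 9am; Planning -> 9am; Hiring -> 10am) or 9am (e.g. Hiring in 11am, Retro in 9am, Roadmap in 8am, Postmortem in 8am, Planning in 10am).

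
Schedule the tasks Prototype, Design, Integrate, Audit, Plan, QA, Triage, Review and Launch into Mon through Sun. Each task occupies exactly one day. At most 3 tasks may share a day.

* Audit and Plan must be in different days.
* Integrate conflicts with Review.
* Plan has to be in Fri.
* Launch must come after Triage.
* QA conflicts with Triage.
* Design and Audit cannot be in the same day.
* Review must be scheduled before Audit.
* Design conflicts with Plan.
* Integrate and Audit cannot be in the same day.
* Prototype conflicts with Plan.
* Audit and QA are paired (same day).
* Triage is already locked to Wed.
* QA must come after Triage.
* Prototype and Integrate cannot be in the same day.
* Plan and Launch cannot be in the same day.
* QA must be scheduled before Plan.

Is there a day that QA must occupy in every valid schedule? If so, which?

Triage is fixed at Wed and must come before QA, so QA is at least Thu.
Plan is fixed at Fri and must come after QA, so QA is at most Thu.
So QA must be Thu.

Thu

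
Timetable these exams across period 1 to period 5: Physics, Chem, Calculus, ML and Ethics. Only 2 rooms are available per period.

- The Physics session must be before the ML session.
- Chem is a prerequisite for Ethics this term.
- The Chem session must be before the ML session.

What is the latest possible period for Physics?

Downstream work caps Physics at period 4.
Physics at period 4 is achievable: Ethics=period 2; Chem=period 1; ML=period 5; Calculus=period 1; Physics=period 4.

period 4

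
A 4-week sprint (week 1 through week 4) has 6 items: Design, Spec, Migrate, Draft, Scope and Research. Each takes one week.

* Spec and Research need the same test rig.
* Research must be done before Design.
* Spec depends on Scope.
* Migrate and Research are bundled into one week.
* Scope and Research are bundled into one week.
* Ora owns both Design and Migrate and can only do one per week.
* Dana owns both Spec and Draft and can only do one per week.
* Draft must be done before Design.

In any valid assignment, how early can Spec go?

Precedence pushes Spec to at least week 2.
Spec at week 2 is achievable: Research -> week 1; Scope -> week 1; Migrate -> week 1; Design -> week 2; Spec -> week 2; Draft -> week 1.

week 2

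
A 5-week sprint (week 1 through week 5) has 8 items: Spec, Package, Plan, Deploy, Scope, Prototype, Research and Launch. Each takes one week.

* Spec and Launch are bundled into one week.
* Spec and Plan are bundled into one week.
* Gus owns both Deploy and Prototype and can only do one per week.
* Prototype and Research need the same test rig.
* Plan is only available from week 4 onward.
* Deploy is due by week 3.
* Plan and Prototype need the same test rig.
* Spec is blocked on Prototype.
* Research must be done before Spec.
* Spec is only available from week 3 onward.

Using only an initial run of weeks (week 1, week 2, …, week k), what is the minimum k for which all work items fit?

4 weeks

The precedence chain requires at least 2 distinct weeks.
Plan can't be placed before week 4, so the schedule must run through at least week 4.
4 works (last occupied week: week 4): for example Launch in week 4, Plan in week 4, Prototype in week 2, Spec in week 4, Scope in week 1, Research in week 1, Package in week 1, Deploy in week 1.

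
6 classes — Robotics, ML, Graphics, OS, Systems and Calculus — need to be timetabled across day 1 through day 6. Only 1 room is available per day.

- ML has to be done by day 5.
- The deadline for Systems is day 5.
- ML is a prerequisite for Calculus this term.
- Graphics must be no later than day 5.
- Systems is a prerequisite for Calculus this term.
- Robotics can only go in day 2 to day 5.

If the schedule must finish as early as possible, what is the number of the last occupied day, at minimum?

6

The precedence chain requires at least 2 distinct days.
With at most 1 per day and 6 classes, at least 6 days are needed.
6 works (last occupied day: day 6): for example ML -> day 1; Graphics -> day 4; OS -> day 6; Systems -> day 3; Calculus -> day 5; Robotics -> day 2.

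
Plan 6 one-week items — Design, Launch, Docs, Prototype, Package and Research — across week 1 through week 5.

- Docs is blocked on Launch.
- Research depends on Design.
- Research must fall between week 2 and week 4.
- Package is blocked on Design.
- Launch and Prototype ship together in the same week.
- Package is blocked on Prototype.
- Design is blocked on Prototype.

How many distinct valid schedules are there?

Splitting on Design: it can be week 2 (24), week 3 (14). Listing each branch's schedules as (Launch, Docs, Prototype, Package, Research) by week number:
Design=week 2: (1,2,1,3,3) (1,2,1,3,4) (1,2,1,4,3) (1,2,1,4,4) (1,2,1,5,3) (1,2,1,5,4) (1,3,1,3,3) (1,3,1,3,4) (1,3,1,4,3) (1,3,1,4,4) (1,3,1,5,3) (1,3,1,5,4) (1,4,1,3,3) (1,4,1,3,4) (1,4,1,4,3) (1,4,1,4,4) (1,4,1,5,3) (1,4,1,5,4) (1,5,1,3,3) (1,5,1,3,4) (1,5,1,4,3) (1,5,1,4,4) (1,5,1,5,3) (1,5,1,5,4) — 24.
Design=week 3: (1,2,1,4,4) (1,2,1,5,4) (1,3,1,4,4) (1,3,1,5,4) (1,4,1,4,4) (1,4,1,5,4) (1,5,1,4,4) (1,5,1,5,4) (2,3,2,4,4) (2,3,2,5,4) (2,4,2,4,4) (2,4,2,5,4) (2,5,2,4,4) (2,5,2,5,4) — 14.
Summing: 24 + 14 = 38.

38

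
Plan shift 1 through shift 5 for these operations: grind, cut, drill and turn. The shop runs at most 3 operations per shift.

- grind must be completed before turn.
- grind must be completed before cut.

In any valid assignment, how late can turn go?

shift 5

Precedence pushes turn to at least shift 2.
turn at shift 5 is achievable: grind -> shift 1; drill -> shift 1; turn -> shift 5; cut -> shift 2.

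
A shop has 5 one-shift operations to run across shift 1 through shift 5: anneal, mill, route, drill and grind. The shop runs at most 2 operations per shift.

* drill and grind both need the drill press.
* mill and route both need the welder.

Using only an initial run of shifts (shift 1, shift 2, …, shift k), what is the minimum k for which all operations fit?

3

With at most 2 per shift and 5 operations, at least 3 shifts are needed.
3 works (last occupied shift: shift 3): for example drill=shift 2; grind=shift 3; anneal=shift 1; route=shift 2; mill=shift 1.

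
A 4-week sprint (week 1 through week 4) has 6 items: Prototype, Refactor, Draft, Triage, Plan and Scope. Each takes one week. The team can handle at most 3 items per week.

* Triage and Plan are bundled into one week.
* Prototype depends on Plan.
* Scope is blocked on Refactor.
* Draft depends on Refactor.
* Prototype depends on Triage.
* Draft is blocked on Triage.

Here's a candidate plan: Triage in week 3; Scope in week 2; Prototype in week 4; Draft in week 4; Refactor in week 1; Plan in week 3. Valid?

Yes, all constraints hold

The team can handle at most 3 items per week — holds.
Triage and Plan are bundled into one week — holds.
Prototype depends on Plan — holds.
Prototype depends on Triage — holds.
Draft is blocked on Triage — holds.
Draft depends on Refactor — holds.
Scope is blocked on Refactor — holds.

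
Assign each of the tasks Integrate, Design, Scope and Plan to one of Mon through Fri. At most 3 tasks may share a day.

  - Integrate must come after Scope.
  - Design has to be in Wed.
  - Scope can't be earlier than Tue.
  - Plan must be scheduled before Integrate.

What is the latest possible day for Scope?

Thu

Scope is available from Tue; downstream work caps Scope at Thu.
Scope at Thu is achievable: Integrate in Fri, Scope in Thu, Plan in Mon, Design in Wed.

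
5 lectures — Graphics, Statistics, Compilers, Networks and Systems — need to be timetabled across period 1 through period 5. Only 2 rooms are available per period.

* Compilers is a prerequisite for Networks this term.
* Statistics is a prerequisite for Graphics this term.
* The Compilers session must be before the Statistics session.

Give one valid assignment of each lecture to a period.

Networks -> period 2; Systems -> period 1; Statistics -> period 2; Compilers -> period 1; Graphics -> period 3

Checking: Compilers(period 1) before Networks(period 2); Compilers(period 1) before Statistics(period 2); Statistics(period 2) before Graphics(period 3); max 2 per period (cap 2).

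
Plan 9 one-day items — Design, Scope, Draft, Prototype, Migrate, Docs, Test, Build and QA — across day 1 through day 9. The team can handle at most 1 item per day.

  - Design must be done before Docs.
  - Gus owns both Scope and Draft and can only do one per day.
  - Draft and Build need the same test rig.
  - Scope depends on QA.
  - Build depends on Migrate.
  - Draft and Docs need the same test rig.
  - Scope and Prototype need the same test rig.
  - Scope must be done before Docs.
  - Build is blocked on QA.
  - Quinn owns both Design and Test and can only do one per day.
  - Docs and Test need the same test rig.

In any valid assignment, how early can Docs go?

day 4

Precedence pushes Docs to at least day 3.
Docs at day 4 is achievable: Prototype -> day 8; Docs -> day 4; QA -> day 1; Design -> day 3; Migrate -> day 5; Test -> day 9; Scope -> day 2; Build -> day 6; Draft -> day 7.
Nothing earlier works — the conflict and capacity constraints rule out every day before day 4.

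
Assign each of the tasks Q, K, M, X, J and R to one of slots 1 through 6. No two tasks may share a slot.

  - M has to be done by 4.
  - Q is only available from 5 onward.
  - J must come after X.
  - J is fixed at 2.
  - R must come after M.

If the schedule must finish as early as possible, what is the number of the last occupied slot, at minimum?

The precedence chain requires at least 2 distinct slots.
With at most 1 per slot and 6 tasks, at least 6 slots are needed.
Q can't be placed before 5, so the schedule must run through at least slot 5.
6 works (last occupied slot: 6): for example R -> 4, K -> 6, M -> 3, X -> 1, J -> 2, Q -> 5.

slot 6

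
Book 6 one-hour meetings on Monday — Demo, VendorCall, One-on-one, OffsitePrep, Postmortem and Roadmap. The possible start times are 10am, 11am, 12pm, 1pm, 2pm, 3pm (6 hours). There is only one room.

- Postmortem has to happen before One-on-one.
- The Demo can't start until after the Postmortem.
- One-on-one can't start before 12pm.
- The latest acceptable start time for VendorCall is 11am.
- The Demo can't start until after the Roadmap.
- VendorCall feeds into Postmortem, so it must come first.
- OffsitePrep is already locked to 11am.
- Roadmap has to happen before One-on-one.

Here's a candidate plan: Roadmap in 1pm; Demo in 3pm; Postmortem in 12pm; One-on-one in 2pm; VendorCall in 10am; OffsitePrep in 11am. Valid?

Valid

There is only one room — holds.
Postmortem has to happen before One-on-one — holds.
The Demo can't start until after the Roadmap — holds.
OffsitePrep is already locked to 11am — holds.
The Demo can't start until after the Postmortem — holds.
Roadmap has to happen before One-on-one — holds.
One-on-one can't start before 12pm — holds.
The latest acceptable start time for VendorCall is 11am — holds.
VendorCall feeds into Postmortem, so it must come first — holds.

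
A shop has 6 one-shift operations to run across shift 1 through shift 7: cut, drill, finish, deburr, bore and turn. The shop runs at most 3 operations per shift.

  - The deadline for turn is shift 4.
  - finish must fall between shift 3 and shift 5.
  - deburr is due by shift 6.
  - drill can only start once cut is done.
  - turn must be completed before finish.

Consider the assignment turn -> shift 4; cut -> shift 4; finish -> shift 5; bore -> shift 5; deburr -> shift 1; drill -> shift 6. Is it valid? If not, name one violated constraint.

deburr is due by shift 6 — holds.
The deadline for turn is shift 4 — holds.
turn must be completed before finish — holds.
finish must fall between shift 3 and shift 5 — holds.
The shop runs at most 3 operations per shift — holds.
drill can only start once cut is done — holds.

Yes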